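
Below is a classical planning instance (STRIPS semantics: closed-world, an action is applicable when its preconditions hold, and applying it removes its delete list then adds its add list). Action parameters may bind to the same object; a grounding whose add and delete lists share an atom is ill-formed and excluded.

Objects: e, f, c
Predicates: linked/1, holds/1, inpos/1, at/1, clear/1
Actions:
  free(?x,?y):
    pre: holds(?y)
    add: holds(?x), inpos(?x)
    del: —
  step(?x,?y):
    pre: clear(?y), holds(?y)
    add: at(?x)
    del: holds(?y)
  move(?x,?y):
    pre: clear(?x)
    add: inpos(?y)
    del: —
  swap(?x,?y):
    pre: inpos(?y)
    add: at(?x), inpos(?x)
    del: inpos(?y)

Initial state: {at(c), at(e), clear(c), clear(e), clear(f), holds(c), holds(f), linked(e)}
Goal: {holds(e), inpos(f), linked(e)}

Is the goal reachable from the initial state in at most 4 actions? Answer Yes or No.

Yes

1. free(e,f)  →  {at(c), at(e), clear(c), clear(e), clear(f), holds(c), holds(e), holds(f), inpos(e), linked(e)}
2. free(f,e)  →  {at(c), at(e), clear(c), clear(e), clear(f), holds(c), holds(e), holds(f), inpos(e), inpos(f), linked(e)}
optimal plan length = 2; 2 ≤ 4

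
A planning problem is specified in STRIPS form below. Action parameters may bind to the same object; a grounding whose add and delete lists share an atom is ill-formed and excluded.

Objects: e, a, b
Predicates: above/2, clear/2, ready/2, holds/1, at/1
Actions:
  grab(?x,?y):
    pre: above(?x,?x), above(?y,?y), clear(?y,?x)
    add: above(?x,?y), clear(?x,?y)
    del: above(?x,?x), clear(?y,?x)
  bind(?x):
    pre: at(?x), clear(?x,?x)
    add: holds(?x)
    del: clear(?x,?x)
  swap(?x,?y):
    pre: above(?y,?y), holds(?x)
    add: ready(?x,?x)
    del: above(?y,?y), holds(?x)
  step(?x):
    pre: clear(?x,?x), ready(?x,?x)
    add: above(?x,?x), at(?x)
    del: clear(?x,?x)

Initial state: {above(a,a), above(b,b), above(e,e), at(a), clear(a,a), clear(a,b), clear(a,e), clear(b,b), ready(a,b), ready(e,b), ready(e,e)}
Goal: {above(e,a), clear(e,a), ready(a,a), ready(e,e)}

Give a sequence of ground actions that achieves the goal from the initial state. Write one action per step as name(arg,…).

grab(e,a); bind(a); swap(a,a)

1. grab(e,a)  →  {above(a,a), above(b,b), above(e,a), at(a), clear(a,a), clear(a,b), clear(b,b), clear(e,a), ready(a,b), ready(e,b), ready(e,e)}
2. bind(a)  →  {above(a,a), above(b,b), above(e,a), at(a), clear(a,b), clear(b,b), clear(e,a), holds(a), ready(a,b), ready(e,b), ready(e,e)}
3. swap(a,a)  →  {above(b,b), above(e,a), at(a), clear(a,b), clear(b,b), clear(e,a), ready(a,a), ready(a,b), ready(e,b), ready(e,e)}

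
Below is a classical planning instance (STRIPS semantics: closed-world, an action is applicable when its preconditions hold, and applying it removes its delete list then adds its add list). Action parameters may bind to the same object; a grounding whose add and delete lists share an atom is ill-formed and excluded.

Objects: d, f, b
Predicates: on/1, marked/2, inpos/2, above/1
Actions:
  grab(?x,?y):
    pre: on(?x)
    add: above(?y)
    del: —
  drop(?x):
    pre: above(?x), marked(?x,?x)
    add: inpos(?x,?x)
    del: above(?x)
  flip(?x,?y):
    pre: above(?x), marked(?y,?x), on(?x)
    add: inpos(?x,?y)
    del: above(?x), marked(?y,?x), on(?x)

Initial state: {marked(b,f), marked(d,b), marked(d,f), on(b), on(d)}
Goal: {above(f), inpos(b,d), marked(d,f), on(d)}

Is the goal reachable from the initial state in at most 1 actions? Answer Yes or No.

No

1. grab(d,f)  →  {above(f), marked(b,f), marked(d,b), marked(d,f), on(b), on(d)}
2. grab(d,b)  →  {above(b), above(f), marked(b,f), marked(d,b), marked(d,f), on(b), on(d)}
3. flip(b,d)  →  {above(f), inpos(b,d), marked(b,f), marked(d,f), on(d)}
optimal plan length = 3; 3 > 1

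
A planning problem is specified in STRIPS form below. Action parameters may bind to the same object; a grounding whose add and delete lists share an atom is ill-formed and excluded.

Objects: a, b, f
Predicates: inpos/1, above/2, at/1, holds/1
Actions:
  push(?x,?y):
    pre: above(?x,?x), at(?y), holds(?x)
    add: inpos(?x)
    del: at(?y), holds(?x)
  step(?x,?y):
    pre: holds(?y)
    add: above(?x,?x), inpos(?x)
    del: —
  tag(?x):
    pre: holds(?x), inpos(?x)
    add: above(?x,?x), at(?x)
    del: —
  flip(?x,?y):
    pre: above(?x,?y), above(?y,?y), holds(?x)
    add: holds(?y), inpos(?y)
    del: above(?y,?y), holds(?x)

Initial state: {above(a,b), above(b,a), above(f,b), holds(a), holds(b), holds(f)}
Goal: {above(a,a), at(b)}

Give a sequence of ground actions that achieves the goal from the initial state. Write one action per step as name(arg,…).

step(a,a); step(b,a); tag(b)

1. step(a,a)  →  {above(a,a), above(a,b), above(b,a), above(f,b), holds(a), holds(b), holds(f), inpos(a)}
2. step(b,a)  →  {above(a,a), above(a,b), above(b,a), above(b,b), above(f,b), holds(a), holds(b), holds(f), inpos(a), inpos(b)}
3. tag(b)  →  {above(a,a), above(a,b), above(b,a), above(b,b), above(f,b), at(b), holds(a), holds(b), holds(f), inpos(a), inpos(b)}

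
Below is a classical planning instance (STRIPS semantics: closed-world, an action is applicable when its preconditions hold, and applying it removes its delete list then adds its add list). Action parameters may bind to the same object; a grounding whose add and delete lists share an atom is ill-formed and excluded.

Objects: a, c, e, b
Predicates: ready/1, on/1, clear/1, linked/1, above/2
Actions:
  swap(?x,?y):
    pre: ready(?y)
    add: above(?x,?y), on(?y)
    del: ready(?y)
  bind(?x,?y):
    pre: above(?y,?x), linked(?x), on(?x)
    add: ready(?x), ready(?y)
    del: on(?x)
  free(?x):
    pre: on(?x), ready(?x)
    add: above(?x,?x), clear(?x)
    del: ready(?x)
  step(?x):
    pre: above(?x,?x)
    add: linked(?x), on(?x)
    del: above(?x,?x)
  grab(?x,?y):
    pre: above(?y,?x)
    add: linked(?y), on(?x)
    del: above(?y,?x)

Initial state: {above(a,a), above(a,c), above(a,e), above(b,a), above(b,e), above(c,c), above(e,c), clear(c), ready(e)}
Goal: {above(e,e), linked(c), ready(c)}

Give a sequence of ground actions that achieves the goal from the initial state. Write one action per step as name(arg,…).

1. swap(e,e)  →  {above(a,a), above(a,c), above(a,e), above(b,a), above(b,e), above(c,c), above(e,c), above(e,e), clear(c), on(e)}
2. step(c)  →  {above(a,a), above(a,c), above(a,e), above(b,a), above(b,e), above(e,c), above(e,e), clear(c), linked(c), on(c), on(e)}
3. bind(c,a)  →  {above(a,a), above(a,c), above(a,e), above(b,a), above(b,e), above(e,c), above(e,e), clear(c), linked(c), on(e), ready(a), ready(c)}

swap(e,e); step(c); bind(c,a)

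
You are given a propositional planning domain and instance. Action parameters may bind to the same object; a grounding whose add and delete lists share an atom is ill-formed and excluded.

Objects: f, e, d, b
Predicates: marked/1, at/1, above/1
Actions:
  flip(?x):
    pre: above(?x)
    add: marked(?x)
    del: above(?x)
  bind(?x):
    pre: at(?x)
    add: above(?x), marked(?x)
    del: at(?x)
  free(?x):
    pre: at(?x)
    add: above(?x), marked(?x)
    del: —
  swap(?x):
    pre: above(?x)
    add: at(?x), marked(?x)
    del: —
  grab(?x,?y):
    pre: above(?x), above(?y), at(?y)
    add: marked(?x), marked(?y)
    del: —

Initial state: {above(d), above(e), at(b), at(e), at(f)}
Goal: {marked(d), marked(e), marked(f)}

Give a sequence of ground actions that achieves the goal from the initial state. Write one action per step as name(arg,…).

1. bind(f)  →  {above(d), above(e), above(f), at(b), at(e), marked(f)}
2. grab(d,e)  →  {above(d), above(e), above(f), at(b), at(e), marked(d), marked(e), marked(f)}

bind(f); grab(d,e)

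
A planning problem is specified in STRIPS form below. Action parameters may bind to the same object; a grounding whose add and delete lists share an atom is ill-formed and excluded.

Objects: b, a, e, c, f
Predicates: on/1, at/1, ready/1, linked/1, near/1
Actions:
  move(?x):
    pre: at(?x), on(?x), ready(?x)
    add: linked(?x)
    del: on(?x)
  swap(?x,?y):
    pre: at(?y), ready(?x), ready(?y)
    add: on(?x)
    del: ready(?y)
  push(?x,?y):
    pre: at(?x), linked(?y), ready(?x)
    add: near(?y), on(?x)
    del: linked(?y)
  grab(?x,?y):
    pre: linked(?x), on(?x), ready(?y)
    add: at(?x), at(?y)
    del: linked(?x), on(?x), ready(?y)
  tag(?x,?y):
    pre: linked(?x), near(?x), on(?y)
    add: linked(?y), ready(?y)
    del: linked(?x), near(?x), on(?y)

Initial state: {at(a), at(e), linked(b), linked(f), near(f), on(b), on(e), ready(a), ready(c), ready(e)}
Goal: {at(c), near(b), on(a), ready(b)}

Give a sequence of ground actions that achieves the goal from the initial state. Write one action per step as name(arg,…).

push(a,b); tag(f,b); swap(b,a); grab(b,c)

1. push(a,b)  →  {at(a), at(e), linked(f), near(b), near(f), on(a), on(b), on(e), ready(a), ready(c), ready(e)}
2. tag(f,b)  →  {at(a), at(e), linked(b), near(b), on(a), on(e), ready(a), ready(b), ready(c), ready(e)}
3. swap(b,a)  →  {at(a), at(e), linked(b), near(b), on(a), on(b), on(e), ready(b), ready(c), ready(e)}
4. grab(b,c)  →  {at(a), at(b), at(c), at(e), near(b), on(a), on(e), ready(b), ready(e)}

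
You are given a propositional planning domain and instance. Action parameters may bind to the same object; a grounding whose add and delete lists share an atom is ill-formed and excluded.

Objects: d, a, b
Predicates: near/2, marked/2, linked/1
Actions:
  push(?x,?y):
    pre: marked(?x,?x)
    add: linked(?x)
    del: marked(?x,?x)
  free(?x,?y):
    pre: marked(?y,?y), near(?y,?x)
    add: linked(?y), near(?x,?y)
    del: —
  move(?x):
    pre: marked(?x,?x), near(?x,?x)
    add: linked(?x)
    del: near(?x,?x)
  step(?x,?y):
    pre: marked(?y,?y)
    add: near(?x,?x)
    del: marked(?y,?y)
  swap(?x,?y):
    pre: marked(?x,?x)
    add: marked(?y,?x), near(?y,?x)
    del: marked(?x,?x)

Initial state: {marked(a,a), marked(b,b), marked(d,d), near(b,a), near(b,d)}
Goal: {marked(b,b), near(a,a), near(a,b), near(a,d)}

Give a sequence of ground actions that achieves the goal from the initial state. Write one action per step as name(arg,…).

free(a,b); step(a,a); swap(d,a)

1. free(a,b)  →  {linked(b), marked(a,a), marked(b,b), marked(d,d), near(a,b), near(b,a), near(b,d)}
2. step(a,a)  →  {linked(b), marked(b,b), marked(d,d), near(a,a), near(a,b), near(b,a), near(b,d)}
3. swap(d,a)  →  {linked(b), marked(a,d), marked(b,b), near(a,a), near(a,b), near(a,d), near(b,a), near(b,d)}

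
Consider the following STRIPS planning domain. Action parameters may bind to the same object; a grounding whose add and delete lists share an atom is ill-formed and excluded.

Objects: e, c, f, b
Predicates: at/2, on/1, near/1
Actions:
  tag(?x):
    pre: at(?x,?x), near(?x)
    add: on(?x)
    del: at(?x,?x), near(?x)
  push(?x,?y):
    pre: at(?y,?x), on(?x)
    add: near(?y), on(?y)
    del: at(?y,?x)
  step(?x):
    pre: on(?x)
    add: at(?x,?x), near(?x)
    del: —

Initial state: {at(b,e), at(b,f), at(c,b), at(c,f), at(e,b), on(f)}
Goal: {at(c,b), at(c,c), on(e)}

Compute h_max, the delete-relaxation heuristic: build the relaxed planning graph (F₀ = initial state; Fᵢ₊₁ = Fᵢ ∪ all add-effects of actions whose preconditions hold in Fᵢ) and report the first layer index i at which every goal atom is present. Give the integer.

F0 = init (6 atoms)
F1 = F0 ∪ {at(f,f), near(b), near(c), near(f), on(b), on(c)}  (12 atoms)
F2 = F1 ∪ {at(b,b), at(c,c), near(e), on(e)}  (16 atoms)
goal ⊆ F2  ⇒  h_max = 2

2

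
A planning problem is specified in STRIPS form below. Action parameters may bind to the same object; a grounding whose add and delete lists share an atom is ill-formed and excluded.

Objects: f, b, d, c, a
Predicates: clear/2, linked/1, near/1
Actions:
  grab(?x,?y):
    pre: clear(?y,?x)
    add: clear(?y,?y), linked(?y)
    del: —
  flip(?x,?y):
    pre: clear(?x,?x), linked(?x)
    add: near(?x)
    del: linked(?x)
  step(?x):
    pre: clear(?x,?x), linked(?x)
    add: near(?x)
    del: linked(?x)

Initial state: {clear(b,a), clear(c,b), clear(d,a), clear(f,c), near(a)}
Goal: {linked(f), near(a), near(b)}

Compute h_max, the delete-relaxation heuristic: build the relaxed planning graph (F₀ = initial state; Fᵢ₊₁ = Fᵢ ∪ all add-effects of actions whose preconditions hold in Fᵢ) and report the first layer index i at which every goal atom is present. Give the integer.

F0 = init (5 atoms)
F1 = F0 ∪ {clear(b,b), clear(c,c), clear(d,d), clear(f,f), linked(b), linked(c), linked(d), linked(f)}  (13 atoms)
F2 = F1 ∪ {near(b), near(c), near(d), near(f)}  (17 atoms)
goal ⊆ F2  ⇒  h_max = 2

2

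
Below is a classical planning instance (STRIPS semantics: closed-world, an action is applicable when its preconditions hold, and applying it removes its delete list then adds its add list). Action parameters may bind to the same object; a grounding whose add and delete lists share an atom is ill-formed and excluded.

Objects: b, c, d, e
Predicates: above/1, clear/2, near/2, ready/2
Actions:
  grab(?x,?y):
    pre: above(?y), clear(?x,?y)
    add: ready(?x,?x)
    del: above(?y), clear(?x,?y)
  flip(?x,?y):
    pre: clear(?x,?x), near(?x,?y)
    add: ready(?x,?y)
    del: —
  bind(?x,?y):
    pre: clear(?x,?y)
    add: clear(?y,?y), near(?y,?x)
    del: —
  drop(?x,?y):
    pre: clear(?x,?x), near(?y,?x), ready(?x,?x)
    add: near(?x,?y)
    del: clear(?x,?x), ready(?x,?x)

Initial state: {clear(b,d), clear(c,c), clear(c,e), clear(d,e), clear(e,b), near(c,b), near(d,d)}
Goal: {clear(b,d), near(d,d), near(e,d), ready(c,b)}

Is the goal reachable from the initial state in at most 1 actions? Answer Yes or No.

1. flip(c,b)  →  {clear(b,d), clear(c,c), clear(c,e), clear(d,e), clear(e,b), near(c,b), near(d,d), ready(c,b)}
2. bind(d,e)  →  {clear(b,d), clear(c,c), clear(c,e), clear(d,e), clear(e,b), clear(e,e), near(c,b), near(d,d), near(e,d), ready(c,b)}
optimal plan length = 2; 2 > 1

No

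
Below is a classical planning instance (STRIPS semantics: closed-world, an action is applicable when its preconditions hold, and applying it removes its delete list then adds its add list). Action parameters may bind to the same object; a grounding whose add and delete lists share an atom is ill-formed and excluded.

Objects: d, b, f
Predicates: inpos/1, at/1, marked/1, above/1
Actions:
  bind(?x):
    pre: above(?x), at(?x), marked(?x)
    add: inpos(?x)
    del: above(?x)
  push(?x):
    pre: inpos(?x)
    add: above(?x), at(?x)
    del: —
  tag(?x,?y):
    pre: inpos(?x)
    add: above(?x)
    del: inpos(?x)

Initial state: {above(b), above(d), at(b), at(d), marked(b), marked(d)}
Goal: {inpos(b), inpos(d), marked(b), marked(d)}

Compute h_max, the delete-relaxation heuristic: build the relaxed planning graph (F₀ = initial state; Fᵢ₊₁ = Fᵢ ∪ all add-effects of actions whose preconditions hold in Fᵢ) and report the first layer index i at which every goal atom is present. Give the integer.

F0 = init (6 atoms)
F1 = F0 ∪ {inpos(b), inpos(d)}  (8 atoms)
goal ⊆ F1  ⇒  h_max = 1

1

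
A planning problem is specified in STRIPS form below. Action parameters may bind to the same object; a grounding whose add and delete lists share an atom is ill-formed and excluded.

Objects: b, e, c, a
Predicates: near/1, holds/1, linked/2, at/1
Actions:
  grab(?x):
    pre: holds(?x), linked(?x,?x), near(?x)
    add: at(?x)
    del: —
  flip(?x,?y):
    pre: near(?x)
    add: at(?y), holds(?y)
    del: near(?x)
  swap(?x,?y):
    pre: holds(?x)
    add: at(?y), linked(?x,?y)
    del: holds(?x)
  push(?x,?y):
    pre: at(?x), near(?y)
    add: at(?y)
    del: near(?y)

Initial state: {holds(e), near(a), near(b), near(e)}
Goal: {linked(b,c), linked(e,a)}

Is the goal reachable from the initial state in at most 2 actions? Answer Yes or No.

1. flip(b,b)  →  {at(b), holds(b), holds(e), near(a), near(e)}
2. swap(b,c)  →  {at(b), at(c), holds(e), linked(b,c), near(a), near(e)}
3. swap(e,a)  →  {at(a), at(b), at(c), linked(b,c), linked(e,a), near(a), near(e)}
optimal plan length = 3; 3 > 2

No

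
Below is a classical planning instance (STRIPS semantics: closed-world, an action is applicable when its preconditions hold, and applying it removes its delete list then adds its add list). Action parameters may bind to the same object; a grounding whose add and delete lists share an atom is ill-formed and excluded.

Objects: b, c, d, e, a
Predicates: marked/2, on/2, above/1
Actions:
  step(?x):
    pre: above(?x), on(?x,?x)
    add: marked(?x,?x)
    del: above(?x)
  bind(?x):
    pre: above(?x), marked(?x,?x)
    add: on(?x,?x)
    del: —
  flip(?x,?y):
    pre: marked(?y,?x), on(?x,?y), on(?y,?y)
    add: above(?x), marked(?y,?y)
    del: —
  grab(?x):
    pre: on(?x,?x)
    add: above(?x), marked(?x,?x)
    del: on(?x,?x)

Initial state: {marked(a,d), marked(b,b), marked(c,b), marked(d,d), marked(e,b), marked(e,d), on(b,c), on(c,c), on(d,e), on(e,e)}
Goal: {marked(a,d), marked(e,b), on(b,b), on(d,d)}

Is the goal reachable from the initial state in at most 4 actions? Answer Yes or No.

1. flip(b,c)  →  {above(b), marked(a,d), marked(b,b), marked(c,b), marked(c,c), marked(d,d), marked(e,b), marked(e,d), on(b,c), on(c,c), on(d,e), on(e,e)}
2. bind(b)  →  {above(b), marked(a,d), marked(b,b), marked(c,b), marked(c,c), marked(d,d), marked(e,b), marked(e,d), on(b,b), on(b,c), on(c,c), on(d,e), on(e,e)}
3. flip(d,e)  →  {above(b), above(d), marked(a,d), marked(b,b), marked(c,b), marked(c,c), marked(d,d), marked(e,b), marked(e,d), marked(e,e), on(b,b), on(b,c), on(c,c), on(d,e), on(e,e)}
4. bind(d)  →  {above(b), above(d), marked(a,d), marked(b,b), marked(c,b), marked(c,c), marked(d,d), marked(e,b), marked(e,d), marked(e,e), on(b,b), on(b,c), on(c,c), on(d,d), on(d,e), on(e,e)}
optimal plan length = 4; 4 ≤ 4

Yes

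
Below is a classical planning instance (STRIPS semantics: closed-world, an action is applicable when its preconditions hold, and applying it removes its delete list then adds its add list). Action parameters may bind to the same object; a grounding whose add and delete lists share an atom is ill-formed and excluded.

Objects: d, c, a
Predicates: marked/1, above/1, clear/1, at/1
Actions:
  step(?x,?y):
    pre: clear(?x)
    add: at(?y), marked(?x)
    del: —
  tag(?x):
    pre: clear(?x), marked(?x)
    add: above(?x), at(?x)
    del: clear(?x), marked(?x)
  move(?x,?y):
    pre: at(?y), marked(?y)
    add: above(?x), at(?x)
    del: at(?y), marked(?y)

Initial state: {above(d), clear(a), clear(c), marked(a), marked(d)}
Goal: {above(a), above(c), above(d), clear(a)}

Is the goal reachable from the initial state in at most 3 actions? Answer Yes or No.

1. step(c,d)  →  {above(d), at(d), clear(a), clear(c), marked(a), marked(c), marked(d)}
2. tag(c)  →  {above(c), above(d), at(c), at(d), clear(a), marked(a), marked(d)}
3. move(a,d)  →  {above(a), above(c), above(d), at(a), at(c), clear(a), marked(a)}
optimal plan length = 3; 3 ≤ 3

Yes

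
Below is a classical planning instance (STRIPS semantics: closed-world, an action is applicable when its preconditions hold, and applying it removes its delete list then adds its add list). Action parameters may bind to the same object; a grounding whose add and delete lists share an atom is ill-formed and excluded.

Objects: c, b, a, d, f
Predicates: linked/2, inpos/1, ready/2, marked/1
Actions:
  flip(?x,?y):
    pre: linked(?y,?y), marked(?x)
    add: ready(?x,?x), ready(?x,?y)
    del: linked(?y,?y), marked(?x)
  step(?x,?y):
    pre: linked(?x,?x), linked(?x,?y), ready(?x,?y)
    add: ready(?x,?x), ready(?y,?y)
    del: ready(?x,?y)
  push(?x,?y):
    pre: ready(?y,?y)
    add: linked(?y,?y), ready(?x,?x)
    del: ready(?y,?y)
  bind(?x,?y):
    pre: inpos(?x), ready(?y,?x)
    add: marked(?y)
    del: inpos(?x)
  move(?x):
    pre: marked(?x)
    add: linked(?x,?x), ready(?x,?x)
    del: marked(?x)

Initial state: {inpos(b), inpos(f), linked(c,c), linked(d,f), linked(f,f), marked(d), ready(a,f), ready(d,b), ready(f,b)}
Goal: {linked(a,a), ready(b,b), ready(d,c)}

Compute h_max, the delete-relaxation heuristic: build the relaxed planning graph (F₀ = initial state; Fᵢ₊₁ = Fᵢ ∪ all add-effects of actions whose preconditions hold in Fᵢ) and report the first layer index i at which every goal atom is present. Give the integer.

2

F0 = init (9 atoms)
F1 = F0 ∪ {linked(d,d), marked(a), marked(f), ready(d,c), ready(d,d), ready(d,f)}  (15 atoms)
F2 = F1 ∪ {linked(a,a), ready(a,a), ready(a,c), ready(a,d), ready(b,b), ready(c,c), ready(f,c), ready(f,d), ready(f,f)}  (24 atoms)
goal ⊆ F2  ⇒  h_max = 2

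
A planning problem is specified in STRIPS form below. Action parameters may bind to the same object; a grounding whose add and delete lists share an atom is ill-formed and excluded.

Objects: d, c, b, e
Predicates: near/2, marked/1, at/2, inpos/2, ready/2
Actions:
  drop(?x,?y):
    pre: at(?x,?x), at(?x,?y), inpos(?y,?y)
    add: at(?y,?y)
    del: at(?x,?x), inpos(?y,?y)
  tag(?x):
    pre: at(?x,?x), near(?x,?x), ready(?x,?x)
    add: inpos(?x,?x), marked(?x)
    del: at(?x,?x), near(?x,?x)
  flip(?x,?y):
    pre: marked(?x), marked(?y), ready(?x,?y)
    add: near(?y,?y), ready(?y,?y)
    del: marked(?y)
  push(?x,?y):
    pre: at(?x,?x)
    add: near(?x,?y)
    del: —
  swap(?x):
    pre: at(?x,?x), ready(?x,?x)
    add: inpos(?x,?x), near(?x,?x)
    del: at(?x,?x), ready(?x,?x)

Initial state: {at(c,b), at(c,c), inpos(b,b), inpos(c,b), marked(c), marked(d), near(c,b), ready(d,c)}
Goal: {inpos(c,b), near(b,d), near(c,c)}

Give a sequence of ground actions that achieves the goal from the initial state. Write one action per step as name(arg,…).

drop(c,b); flip(d,c); push(b,d)

1. drop(c,b)  →  {at(b,b), at(c,b), inpos(c,b), marked(c), marked(d), near(c,b), ready(d,c)}
2. flip(d,c)  →  {at(b,b), at(c,b), inpos(c,b), marked(d), near(c,b), near(c,c), ready(c,c), ready(d,c)}
3. push(b,d)  →  {at(b,b), at(c,b), inpos(c,b), marked(d), near(b,d), near(c,b), near(c,c), ready(c,c), ready(d,c)}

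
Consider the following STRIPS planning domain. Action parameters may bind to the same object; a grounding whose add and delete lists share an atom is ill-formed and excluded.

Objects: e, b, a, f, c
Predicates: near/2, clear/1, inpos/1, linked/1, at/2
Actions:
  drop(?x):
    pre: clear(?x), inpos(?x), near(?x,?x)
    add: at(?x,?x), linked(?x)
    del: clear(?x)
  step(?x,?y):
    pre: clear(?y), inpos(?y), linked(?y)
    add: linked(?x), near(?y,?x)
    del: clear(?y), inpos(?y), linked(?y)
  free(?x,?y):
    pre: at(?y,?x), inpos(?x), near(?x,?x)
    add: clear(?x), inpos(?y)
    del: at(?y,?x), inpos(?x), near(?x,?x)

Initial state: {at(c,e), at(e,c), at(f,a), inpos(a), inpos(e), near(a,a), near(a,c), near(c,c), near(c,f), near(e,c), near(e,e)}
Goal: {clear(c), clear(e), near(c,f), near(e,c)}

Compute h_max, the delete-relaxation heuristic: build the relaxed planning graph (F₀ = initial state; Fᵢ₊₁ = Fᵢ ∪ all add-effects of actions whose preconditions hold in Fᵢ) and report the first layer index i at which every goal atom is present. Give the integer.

2

F0 = init (11 atoms)
F1 = F0 ∪ {clear(a), clear(e), inpos(c), inpos(f)}  (15 atoms)
F2 = F1 ∪ {at(a,a), at(e,e), clear(c), linked(a), linked(e)}  (20 atoms)
goal ⊆ F2  ⇒  h_max = 2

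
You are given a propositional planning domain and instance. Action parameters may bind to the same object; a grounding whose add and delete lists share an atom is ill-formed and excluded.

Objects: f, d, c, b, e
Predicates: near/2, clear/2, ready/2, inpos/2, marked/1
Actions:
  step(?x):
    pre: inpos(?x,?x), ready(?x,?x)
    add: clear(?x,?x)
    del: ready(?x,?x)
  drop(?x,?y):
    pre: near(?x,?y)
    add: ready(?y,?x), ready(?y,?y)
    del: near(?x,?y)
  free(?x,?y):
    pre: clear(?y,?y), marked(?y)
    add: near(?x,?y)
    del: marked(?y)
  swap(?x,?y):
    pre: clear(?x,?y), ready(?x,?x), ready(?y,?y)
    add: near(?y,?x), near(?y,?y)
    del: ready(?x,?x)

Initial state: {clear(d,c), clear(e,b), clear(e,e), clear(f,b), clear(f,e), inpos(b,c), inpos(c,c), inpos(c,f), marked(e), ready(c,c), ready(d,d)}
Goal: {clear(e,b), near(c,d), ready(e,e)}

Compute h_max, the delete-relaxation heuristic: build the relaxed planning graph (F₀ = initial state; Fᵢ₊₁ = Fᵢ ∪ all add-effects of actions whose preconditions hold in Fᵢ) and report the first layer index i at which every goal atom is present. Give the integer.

F0 = init (11 atoms)
F1 = F0 ∪ {clear(c,c), near(b,e), near(c,c), near(c,d), near(c,e), near(d,e), near(e,e), near(f,e)}  (19 atoms)
F2 = F1 ∪ {ready(d,c), ready(e,b), ready(e,c), ready(e,d), ready(e,e), ready(e,f)}  (25 atoms)
goal ⊆ F2  ⇒  h_max = 2

2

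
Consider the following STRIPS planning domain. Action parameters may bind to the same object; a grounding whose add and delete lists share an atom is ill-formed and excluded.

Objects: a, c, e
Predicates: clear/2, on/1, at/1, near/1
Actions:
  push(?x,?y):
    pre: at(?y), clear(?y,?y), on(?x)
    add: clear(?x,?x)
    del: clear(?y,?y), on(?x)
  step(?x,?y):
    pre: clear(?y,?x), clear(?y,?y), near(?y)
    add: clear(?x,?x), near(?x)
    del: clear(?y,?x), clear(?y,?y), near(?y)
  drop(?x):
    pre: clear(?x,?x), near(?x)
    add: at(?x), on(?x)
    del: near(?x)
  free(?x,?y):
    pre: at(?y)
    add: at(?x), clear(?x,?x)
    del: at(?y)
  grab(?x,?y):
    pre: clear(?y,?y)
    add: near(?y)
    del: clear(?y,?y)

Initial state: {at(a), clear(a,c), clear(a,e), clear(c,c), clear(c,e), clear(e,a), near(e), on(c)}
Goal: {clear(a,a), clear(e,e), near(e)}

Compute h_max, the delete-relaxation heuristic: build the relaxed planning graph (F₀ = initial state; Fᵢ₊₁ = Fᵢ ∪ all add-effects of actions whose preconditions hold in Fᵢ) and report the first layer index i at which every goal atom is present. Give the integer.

2

F0 = init (8 atoms)
F1 = F0 ∪ {at(c), at(e), clear(e,e), near(c)}  (12 atoms)
F2 = F1 ∪ {clear(a,a), near(a), on(e)}  (15 atoms)
goal ⊆ F2  ⇒  h_max = 2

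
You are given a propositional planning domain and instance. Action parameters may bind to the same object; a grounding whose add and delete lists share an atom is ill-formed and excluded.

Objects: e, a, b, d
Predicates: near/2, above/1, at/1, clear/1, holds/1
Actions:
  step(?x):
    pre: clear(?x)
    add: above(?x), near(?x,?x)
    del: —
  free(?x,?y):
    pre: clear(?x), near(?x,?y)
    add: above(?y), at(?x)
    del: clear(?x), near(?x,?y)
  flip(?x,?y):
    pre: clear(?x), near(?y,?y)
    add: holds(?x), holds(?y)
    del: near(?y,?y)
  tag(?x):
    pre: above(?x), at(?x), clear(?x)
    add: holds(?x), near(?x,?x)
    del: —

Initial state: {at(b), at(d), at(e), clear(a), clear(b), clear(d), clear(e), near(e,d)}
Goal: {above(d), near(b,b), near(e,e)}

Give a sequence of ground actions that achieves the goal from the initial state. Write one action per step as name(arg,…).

1. step(e)  →  {above(e), at(b), at(d), at(e), clear(a), clear(b), clear(d), clear(e), near(e,d), near(e,e)}
2. step(b)  →  {above(b), above(e), at(b), at(d), at(e), clear(a), clear(b), clear(d), clear(e), near(b,b), near(e,d), near(e,e)}
3. step(d)  →  {above(b), above(d), above(e), at(b), at(d), at(e), clear(a), clear(b), clear(d), clear(e), near(b,b), near(d,d), near(e,d), near(e,e)}

step(e); step(b); step(d)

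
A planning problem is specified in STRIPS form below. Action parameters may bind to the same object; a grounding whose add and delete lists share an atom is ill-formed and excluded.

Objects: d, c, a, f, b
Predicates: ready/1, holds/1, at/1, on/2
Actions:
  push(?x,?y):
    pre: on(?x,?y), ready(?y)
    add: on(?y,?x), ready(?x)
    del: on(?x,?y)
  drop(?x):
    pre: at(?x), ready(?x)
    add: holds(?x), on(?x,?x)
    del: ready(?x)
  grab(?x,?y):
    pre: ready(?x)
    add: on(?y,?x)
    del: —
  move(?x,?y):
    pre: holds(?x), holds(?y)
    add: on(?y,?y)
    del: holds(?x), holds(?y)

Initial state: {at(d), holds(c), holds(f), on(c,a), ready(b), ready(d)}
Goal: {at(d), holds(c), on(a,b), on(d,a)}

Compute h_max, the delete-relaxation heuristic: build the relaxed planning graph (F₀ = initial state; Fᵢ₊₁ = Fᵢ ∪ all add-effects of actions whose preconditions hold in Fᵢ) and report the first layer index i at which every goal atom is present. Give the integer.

F0 = init (6 atoms)
F1 = F0 ∪ {holds(d), on(a,b), on(a,d), on(b,b), on(b,d), on(c,b), on(c,c), on(c,d), on(d,b), on(d,d), on(f,b), on(f,d), on(f,f)}  (19 atoms)
F2 = F1 ∪ {on(b,a), on(b,c), on(b,f), on(d,a), on(d,c), on(d,f), ready(a), ready(c), ready(f)}  (28 atoms)
goal ⊆ F2  ⇒  h_max = 2

2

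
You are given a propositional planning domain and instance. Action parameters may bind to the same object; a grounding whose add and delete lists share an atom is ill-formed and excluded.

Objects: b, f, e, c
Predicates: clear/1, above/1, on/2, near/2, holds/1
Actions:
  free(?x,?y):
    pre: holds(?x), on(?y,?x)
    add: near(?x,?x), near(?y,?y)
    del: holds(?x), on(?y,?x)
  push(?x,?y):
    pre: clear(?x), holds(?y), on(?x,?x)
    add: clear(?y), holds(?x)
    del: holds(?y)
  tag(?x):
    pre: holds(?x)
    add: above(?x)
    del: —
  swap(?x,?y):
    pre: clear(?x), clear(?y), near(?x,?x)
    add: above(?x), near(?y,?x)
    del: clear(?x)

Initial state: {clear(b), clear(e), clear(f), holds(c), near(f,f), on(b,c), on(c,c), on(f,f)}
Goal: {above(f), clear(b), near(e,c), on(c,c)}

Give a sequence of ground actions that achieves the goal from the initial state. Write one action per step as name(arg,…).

1. push(f,c)  →  {clear(b), clear(c), clear(e), clear(f), holds(f), near(f,f), on(b,c), on(c,c), on(f,f)}
2. push(c,f)  →  {clear(b), clear(c), clear(e), clear(f), holds(c), near(f,f), on(b,c), on(c,c), on(f,f)}
3. free(c,b)  →  {clear(b), clear(c), clear(e), clear(f), near(b,b), near(c,c), near(f,f), on(c,c), on(f,f)}
4. swap(f,b)  →  {above(f), clear(b), clear(c), clear(e), near(b,b), near(b,f), near(c,c), near(f,f), on(c,c), on(f,f)}
5. swap(c,e)  →  {above(c), above(f), clear(b), clear(e), near(b,b), near(b,f), near(c,c), near(e,c), near(f,f), on(c,c), on(f,f)}

push(f,c); push(c,f); free(c,b); swap(f,b); swap(c,e)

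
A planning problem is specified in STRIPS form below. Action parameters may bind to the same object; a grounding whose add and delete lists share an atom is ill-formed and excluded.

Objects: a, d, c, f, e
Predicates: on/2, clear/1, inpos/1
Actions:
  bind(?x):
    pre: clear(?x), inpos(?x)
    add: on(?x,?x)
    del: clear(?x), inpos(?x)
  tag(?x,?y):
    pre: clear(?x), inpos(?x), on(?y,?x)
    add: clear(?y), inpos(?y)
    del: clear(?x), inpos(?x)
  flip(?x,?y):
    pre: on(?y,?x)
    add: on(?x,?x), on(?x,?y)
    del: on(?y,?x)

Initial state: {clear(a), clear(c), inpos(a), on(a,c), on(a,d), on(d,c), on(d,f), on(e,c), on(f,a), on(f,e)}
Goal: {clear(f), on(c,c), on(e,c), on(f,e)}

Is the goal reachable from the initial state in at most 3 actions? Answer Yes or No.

Yes

1. tag(a,f)  →  {clear(c), clear(f), inpos(f), on(a,c), on(a,d), on(d,c), on(d,f), on(e,c), on(f,a), on(f,e)}
2. flip(c,a)  →  {clear(c), clear(f), inpos(f), on(a,d), on(c,a), on(c,c), on(d,c), on(d,f), on(e,c), on(f,a), on(f,e)}
optimal plan length = 2; 2 ≤ 3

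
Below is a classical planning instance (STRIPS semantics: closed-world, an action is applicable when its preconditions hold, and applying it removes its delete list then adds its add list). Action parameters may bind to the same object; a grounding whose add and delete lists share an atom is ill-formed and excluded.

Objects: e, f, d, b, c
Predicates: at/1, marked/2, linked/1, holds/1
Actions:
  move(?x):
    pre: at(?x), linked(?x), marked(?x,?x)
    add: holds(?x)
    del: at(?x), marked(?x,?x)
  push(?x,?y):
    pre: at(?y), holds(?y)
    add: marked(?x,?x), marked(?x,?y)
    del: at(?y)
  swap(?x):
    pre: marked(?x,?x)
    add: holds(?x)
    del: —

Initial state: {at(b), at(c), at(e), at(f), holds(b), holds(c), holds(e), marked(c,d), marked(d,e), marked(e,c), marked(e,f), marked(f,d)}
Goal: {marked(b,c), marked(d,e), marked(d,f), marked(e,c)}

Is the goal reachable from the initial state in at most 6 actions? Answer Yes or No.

1. push(f,e)  →  {at(b), at(c), at(f), holds(b), holds(c), holds(e), marked(c,d), marked(d,e), marked(e,c), marked(e,f), marked(f,d), marked(f,e), marked(f,f)}
2. push(b,c)  →  {at(b), at(f), holds(b), holds(c), holds(e), marked(b,b), marked(b,c), marked(c,d), marked(d,e), marked(e,c), marked(e,f), marked(f,d), marked(f,e), marked(f,f)}
3. swap(f)  →  {at(b), at(f), holds(b), holds(c), holds(e), holds(f), marked(b,b), marked(b,c), marked(c,d), marked(d,e), marked(e,c), marked(e,f), marked(f,d), marked(f,e), marked(f,f)}
4. push(d,f)  →  {at(b), holds(b), holds(c), holds(e), holds(f), marked(b,b), marked(b,c), marked(c,d), marked(d,d), marked(d,e), marked(d,f), marked(e,c), marked(e,f), marked(f,d), marked(f,e), marked(f,f)}
optimal plan length = 4; 4 ≤ 6

Yes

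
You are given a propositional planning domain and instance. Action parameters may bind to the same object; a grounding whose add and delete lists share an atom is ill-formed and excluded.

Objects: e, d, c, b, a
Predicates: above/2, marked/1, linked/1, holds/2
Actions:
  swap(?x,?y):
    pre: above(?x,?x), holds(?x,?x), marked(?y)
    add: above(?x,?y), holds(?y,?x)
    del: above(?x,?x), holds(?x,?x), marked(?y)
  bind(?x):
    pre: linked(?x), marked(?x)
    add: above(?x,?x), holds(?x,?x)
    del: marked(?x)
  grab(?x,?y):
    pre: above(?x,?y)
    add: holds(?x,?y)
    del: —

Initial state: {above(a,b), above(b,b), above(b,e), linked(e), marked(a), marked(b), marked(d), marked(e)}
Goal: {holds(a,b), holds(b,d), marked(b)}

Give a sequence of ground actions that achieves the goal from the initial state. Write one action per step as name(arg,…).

grab(b,b); swap(b,d); grab(b,d); grab(a,b)

1. grab(b,b)  →  {above(a,b), above(b,b), above(b,e), holds(b,b), linked(e), marked(a), marked(b), marked(d), marked(e)}
2. swap(b,d)  →  {above(a,b), above(b,d), above(b,e), holds(d,b), linked(e), marked(a), marked(b), marked(e)}
3. grab(b,d)  →  {above(a,b), above(b,d), above(b,e), holds(b,d), holds(d,b), linked(e), marked(a), marked(b), marked(e)}
4. grab(a,b)  →  {above(a,b), above(b,d), above(b,e), holds(a,b), holds(b,d), holds(d,b), linked(e), marked(a), marked(b), marked(e)}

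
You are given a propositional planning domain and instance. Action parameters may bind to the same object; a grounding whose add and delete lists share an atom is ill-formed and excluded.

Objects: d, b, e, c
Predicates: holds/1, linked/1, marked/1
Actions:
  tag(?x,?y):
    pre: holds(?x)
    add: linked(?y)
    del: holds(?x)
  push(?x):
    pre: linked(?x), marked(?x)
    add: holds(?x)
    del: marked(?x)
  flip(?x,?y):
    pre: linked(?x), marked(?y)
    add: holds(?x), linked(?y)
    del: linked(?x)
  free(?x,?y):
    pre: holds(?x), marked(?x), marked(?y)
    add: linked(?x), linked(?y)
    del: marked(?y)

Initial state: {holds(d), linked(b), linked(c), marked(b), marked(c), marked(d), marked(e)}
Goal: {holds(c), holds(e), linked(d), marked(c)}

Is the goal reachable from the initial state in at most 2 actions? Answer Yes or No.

Yes

1. flip(c,e)  →  {holds(c), holds(d), linked(b), linked(e), marked(b), marked(c), marked(d), marked(e)}
2. flip(e,d)  →  {holds(c), holds(d), holds(e), linked(b), linked(d), marked(b), marked(c), marked(d), marked(e)}
optimal plan length = 2; 2 ≤ 2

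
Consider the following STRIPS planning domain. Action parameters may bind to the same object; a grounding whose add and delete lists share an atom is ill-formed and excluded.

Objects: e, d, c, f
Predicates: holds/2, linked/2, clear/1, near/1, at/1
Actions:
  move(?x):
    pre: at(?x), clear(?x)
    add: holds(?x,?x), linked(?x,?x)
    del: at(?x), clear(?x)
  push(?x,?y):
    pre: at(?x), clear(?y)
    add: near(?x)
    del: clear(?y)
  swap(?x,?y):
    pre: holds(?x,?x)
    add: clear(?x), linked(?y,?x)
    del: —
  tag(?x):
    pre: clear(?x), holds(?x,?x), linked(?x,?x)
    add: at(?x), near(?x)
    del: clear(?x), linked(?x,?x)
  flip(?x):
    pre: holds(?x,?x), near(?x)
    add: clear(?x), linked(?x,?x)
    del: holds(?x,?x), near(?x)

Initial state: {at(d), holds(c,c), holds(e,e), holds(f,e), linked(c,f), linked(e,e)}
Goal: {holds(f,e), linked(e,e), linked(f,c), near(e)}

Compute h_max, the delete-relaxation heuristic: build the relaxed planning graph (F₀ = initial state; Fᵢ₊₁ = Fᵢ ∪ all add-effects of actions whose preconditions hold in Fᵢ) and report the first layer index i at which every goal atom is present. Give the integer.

2

F0 = init (6 atoms)
F1 = F0 ∪ {clear(c), clear(e), linked(c,c), linked(c,e), linked(d,c), linked(d,e), linked(e,c), linked(f,c), linked(f,e)}  (15 atoms)
F2 = F1 ∪ {at(c), at(e), near(c), near(d), near(e)}  (20 atoms)
goal ⊆ F2  ⇒  h_max = 2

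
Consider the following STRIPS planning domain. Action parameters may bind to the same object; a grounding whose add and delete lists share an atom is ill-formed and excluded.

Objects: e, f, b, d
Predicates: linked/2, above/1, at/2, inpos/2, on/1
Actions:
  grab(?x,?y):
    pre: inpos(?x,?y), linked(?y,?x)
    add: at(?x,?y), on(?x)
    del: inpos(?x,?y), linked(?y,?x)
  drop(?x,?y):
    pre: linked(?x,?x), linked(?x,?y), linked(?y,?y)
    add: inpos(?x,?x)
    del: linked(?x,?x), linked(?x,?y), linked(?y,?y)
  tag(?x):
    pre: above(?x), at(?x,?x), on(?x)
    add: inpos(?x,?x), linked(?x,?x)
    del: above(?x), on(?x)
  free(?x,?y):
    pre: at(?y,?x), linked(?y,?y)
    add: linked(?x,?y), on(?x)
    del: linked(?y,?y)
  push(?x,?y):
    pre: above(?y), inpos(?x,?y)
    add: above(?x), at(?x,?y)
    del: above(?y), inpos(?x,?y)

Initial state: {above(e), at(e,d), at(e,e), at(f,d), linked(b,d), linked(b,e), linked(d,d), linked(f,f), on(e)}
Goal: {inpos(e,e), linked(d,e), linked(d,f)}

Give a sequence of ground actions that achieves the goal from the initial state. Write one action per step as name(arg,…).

1. tag(e)  →  {at(e,d), at(e,e), at(f,d), inpos(e,e), linked(b,d), linked(b,e), linked(d,d), linked(e,e), linked(f,f)}
2. free(d,e)  →  {at(e,d), at(e,e), at(f,d), inpos(e,e), linked(b,d), linked(b,e), linked(d,d), linked(d,e), linked(f,f), on(d)}
3. free(d,f)  →  {at(e,d), at(e,e), at(f,d), inpos(e,e), linked(b,d), linked(b,e), linked(d,d), linked(d,e), linked(d,f), on(d)}

tag(e); free(d,e); free(d,f)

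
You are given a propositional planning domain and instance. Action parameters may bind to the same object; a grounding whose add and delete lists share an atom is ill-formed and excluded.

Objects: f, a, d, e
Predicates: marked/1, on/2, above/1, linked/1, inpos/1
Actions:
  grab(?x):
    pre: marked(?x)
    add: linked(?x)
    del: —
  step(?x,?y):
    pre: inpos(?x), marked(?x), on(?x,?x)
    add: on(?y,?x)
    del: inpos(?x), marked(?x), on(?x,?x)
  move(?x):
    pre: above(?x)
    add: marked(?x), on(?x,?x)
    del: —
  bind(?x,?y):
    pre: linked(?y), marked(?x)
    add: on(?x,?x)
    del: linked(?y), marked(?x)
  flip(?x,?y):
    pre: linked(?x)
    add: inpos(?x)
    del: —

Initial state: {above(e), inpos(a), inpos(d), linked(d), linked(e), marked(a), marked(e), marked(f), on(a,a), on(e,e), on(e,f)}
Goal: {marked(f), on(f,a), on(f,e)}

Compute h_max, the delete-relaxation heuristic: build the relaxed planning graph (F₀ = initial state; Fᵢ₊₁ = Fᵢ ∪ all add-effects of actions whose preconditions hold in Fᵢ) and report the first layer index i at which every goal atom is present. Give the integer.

2

F0 = init (11 atoms)
F1 = F0 ∪ {inpos(e), linked(a), linked(f), on(d,a), on(e,a), on(f,a), on(f,f)}  (18 atoms)
F2 = F1 ∪ {inpos(f), on(a,e), on(d,e), on(f,e)}  (22 atoms)
goal ⊆ F2  ⇒  h_max = 2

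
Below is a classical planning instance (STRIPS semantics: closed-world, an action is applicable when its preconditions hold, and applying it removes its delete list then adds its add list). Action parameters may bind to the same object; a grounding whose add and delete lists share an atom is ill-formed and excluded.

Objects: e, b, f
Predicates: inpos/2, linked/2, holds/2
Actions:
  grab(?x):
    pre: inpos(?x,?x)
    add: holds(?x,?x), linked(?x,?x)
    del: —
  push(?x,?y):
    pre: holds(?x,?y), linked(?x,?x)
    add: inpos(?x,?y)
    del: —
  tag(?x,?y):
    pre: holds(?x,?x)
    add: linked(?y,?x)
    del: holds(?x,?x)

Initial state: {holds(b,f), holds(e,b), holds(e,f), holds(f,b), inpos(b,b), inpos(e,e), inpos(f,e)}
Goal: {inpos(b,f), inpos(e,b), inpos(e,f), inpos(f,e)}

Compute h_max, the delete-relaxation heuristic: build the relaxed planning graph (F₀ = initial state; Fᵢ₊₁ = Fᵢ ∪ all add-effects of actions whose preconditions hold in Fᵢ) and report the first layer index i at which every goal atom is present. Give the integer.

F0 = init (7 atoms)
F1 = F0 ∪ {holds(b,b), holds(e,e), linked(b,b), linked(e,e)}  (11 atoms)
F2 = F1 ∪ {inpos(b,f), inpos(e,b), inpos(e,f), linked(b,e), linked(e,b), linked(f,b), linked(f,e)}  (18 atoms)
goal ⊆ F2  ⇒  h_max = 2

2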